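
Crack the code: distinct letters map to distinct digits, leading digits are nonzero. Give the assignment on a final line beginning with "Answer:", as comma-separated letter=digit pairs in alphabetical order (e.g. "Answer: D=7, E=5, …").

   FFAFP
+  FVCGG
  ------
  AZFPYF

Step 1. [col 1: P + G ≡ F (mod 10)] column 1 (P + G ≡ F (mod 10), carry-in 0) doesn't pin F yet; pick F=9 and continue. So F=9.
Step 2. [col 1: P + G ≡ F (mod 10)] several values work for P in column 1 (P + G ≡ F (mod 10), carry-in 0); try P=6, so P=6.
Step 3. [A] the sum has 6 digits but both addends have 5; that extra leading digit A is the final carry, namely 1, so A=1.
Step 4. [col 1: P + G ≡ F (mod 10)] column 1 reads P+G+carry(0)=F with P=6, F=9; with digits 1,6,9 already taken and all letters distinct, the only value for G is 3. So G=3.
Step 5. [col 2: F + G ≡ Y (mod 10)] column 2: given F=9, G=3, carry-in 0, and digits 1,3,6,9 already taken and all letters distinct, F+G≡Y (mod 10) forces Y=2. So Y=2.
Step 6. [col 3: A + C ≡ P (mod 10)] column 3: given A=1, P=6, carry-in 1, and digits 1,2,3,6,9 already taken and all letters distinct, A+C≡P (mod 10) forces C=4. So C=4.
Step 7. [col 4: F + V ≡ F (mod 10)] from column 4 (F=9, carry-in 0, digits 1,2,3,4,6,9 already taken and all letters distinct): V must equal 0, so V=0.
Step 8. [col 5: F + F ≡ Z (mod 10)] column 5 reads F+F+carry(0)=Z with F=9; with digits 0,1,2,3,4,6,9 already taken and all letters distinct, the only value for Z is 8 ⇒ Z=8.

Answer: A=1, C=4, F=9, G=3, P=6, V=0, Y=2, Z=8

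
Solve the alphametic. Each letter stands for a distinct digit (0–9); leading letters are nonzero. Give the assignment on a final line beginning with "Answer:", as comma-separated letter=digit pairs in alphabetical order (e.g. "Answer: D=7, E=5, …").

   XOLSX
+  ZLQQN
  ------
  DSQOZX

Step 1. [D] the sum has 6 digits but both addends have 5; that extra leading digit D is the final carry, namely 1 ⇒ D=1.
Step 2. [col 1: X + N ≡ X (mod 10)] from column 1 (nothing yet, carry-in 0, digits 1 already taken and all letters distinct): N must equal 0. So N=0.
Step 3. [col 1: X + N ≡ X (mod 10)] column 1 (X + N ≡ X (mod 10), carry-in 0) doesn't pin X yet; pick X=6 and continue, so X=6.
Step 4. [col 2: S + Q ≡ Z (mod 10)] several values work for Q in column 2 (S + Q ≡ Z (mod 10), carry-in 0); try Q=3, so Q=3.
Step 5. [col 2: S + Q ≡ Z (mod 10)] S=4 is one option consistent with column 2 (S + Q ≡ Z (mod 10), carry-in 0) — take it ⇒ S=4.
Step 6. [col 2: S + Q ≡ Z (mod 10)] from column 2 (S=4, Q=3, carry-in 0, digits 0,1,3,4,6 already taken and all letters distinct): Z must equal 7. So Z=7.
Step 7. [col 3: L + Q ≡ O (mod 10)] column 3 (L + Q ≡ O (mod 10), carry-in 0) doesn't pin L yet; pick L=5 and continue. So L=5.
Step 8. [col 3: L + Q ≡ O (mod 10)] from column 3 (L=5, Q=3, carry-in 0, digits 0,1,3,4,5,6,7 already taken and all letters distinct): O must equal 8 ⇒ O=8.

Answer: D=1, L=5, N=0, O=8, Q=3, S=4, X=6, Z=7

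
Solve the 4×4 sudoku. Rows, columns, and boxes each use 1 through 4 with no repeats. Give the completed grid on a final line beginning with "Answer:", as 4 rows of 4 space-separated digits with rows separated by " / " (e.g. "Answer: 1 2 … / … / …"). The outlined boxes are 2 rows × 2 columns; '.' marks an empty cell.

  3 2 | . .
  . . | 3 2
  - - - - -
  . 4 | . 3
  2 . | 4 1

Step 1. [r2c2∈{1}] nothing but 1 survives at r2c2. So r2c2=1.
Step 2. [r4c2∈{3}] r4c2 has the single candidate 3 ⇒ r4c2=3.
Step 3. [r1c4∈{4}] r1c4 is down to just 4 ⇒ r1c4=4.
Step 4. [r3c1∈{1}] only 1 remains possible at r3c1, so r3c1=1.
Step 5. [r3c3∈{2}] r3c3 has the single candidate 2 ⇒ r3c3=2.
Step 6. [r2c1∈{4}] r2c1 is down to just 4. So r2c1=4.
Step 7. [r1c3∈{1}] only 1 remains possible at r1c3. So r1c3=1.

Answer: 3 2 1 4 / 4 1 3 2 / 1 4 2 3 / 2 3 4 1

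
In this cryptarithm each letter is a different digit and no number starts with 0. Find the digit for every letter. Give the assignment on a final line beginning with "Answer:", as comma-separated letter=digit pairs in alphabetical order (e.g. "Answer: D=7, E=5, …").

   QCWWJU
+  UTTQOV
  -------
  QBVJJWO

Step 1. [col 1: U + V ≡ O (mod 10)] U=9 is one option consistent with column 1 (U + V ≡ O (mod 10), carry-in 0) — take it, so U=9.
Step 2. [Q] Q is the leading digit of a 7-digit sum of two 6-digit numbers; the final carry is exactly 1, so Q=1.
Step 3. [col 1: U + V ≡ O (mod 10)] column 1 (U + V ≡ O (mod 10), carry-in 0) doesn't pin V yet; pick V=8 and continue ⇒ V=8.
Step 4. [col 1: U + V ≡ O (mod 10)] column 1 reads U+V+carry(0)=O with U=9, V=8; with digits 1,8,9 already taken and all letters distinct, the only value for O is 7 ⇒ O=7.
Step 5. [col 2: J + O ≡ W (mod 10)] no forcing yet in column 2 (carry-in 1); W=3 is free and consistent — try it. So W=3.
Step 6. [col 2: J + O ≡ W (mod 10)] from column 2 (O=7, W=3, carry-in 1, digits 1,3,7,8,9 already taken and all letters distinct): J must equal 5 ⇒ J=5.
Step 7. [col 4: W + T ≡ J (mod 10)] column 4: given W=3, J=5, carry-in 0, and digits 1,3,5,7,8,9 already taken and all letters distinct, W+T≡J (mod 10) forces T=2, so T=2.
Step 8. [col 5: C + T ≡ V (mod 10)] from column 5 (T=2, V=8, carry-in 0, digits 1,2,3,5,7,8,9 already taken and all letters distinct): C must equal 6 ⇒ C=6.
Step 9. [col 6: Q + U ≡ B (mod 10)] column 6 reads Q+U+carry(0)=B with Q=1, U=9; with digits 1,2,3,5,6,7,8,9 already taken and all letters distinct, the only value for B is 0, so B=0.

Answer: B=0, C=6, J=5, O=7, Q=1, T=2, U=9, V=8, W=3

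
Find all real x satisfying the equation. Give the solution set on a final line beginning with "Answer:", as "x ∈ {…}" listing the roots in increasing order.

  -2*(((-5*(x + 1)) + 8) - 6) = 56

Step 1. [-2*(((-5*(x + 1)) + 8) - 6) = 56] divide by the outer -2, so div: ((-5*(x + 1)) + 8) - 6 = -28.
Step 2. [((-5*(x + 1)) + 8) - 6 = -28] add 6: x sits inside (… - 6), so sub: (-5*(x + 1)) + 8 = -22.
Step 3. [(-5*(x + 1)) + 8 = -22] +8 is outermost — subtract 8 both sides, so sub: -5*(x + 1) = -30.
Step 4. [-5*(x + 1) = -30] LHS = -5·(…); ÷-5 both sides, so div: x + 1 = 6.
Step 5. [x + 1 = 6] the outer +1 inverts by subtracting 1, so sub: x = 5.

Answer: x ∈ {5}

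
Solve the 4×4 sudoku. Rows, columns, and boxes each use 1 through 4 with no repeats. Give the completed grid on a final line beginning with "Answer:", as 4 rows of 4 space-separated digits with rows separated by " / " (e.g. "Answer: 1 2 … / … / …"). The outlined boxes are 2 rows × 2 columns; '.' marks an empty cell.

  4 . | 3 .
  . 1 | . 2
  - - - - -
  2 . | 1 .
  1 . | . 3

Step 1. [r4c2∈{4}] r4c2 is down to just 4, so r4c2=4.
Step 2. [r2c1∈{3}] r2c1's peers cover all but 3. So r2c1=3.
Step 3. [r3c4∈{4}] only 4 remains possible at r3c4, so r3c4=4.
Step 4. [r3c2∈{3}] r3c2's peers cover all but 3 ⇒ r3c2=3.
Step 5. [r2c3∈{4}] r2c3 is down to just 4. So r2c3=4.
Step 6. [r1c4∈{1}] nothing but 1 survives at r1c4, so r1c4=1.
Step 7. [r1c2∈{2}] r1c2's peers cover all but 2 ⇒ r1c2=2.
Step 8. [r4c3∈{2}] r4c3 is down to just 2. So r4c3=2.

Answer: 4 2 3 1 / 3 1 4 2 / 2 3 1 4 / 1 4 2 3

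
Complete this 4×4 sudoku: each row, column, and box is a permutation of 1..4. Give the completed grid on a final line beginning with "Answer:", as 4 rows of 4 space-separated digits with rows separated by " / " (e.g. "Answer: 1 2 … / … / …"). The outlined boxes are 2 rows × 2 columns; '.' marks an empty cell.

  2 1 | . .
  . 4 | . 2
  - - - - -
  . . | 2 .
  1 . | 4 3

Step 1. [r2c1∈{3}] only 3 remains possible at r2c1 ⇒ r2c1=3.
Step 2. [r3c2∈{3}] r3c2's peers cover all but 3. So r3c2=3.
Step 3. [r2c3∈{1}] r2c3 is down to just 1, so r2c3=1.
Step 4. [r3c4∈{1}] r3c4 is down to just 1, so r3c4=1.
Step 5. [r1c3∈{3}] r1c3 is down to just 3, so r1c3=3.
Step 6. [r4c2∈{2}] r4c2 is down to just 2. So r4c2=2.
Step 7. [r1c4∈{4}] nothing but 4 survives at r1c4. So r1c4=4.
Step 8. [r3c1∈{4}] r3c1 has the single candidate 4. So r3c1=4.

Answer: 2 1 3 4 / 3 4 1 2 / 4 3 2 1 / 1 2 4 3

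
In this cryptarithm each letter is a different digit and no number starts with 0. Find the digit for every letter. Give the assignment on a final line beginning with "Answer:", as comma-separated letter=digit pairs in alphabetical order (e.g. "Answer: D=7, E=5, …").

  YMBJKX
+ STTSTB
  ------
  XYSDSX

Step 1. [col 1: X + B ≡ X (mod 10)] column 1: given nothing yet, carry-in 0, and all letters distinct, none taken yet, X+B≡X (mod 10) forces B=0. So B=0.
Step 2. [col 1: X + B ≡ X (mod 10)] no forcing yet in column 1 (carry-in 0); X=9 is free and consistent — try it. So X=9.
Step 3. [col 2: K + T ≡ S (mod 10)] several values work for S in column 2 (K + T ≡ S (mod 10), carry-in 0); try S=6. So S=6.
Step 4. [col 2: K + T ≡ S (mod 10)] column 2 (K + T ≡ S (mod 10), carry-in 0) doesn't pin T yet; pick T=5 and continue ⇒ T=5.
Step 5. [col 2: K + T ≡ S (mod 10)] column 2 reads K+T+carry(0)=S with T=5, S=6; with digits 0,5,6,9 already taken and all letters distinct, the only value for K is 1. So K=1.
Step 6. [col 3: J + S ≡ D (mod 10)] no forcing yet in column 3 (carry-in 0); D=4 is free and consistent — try it, so D=4.
Step 7. [col 3: J + S ≡ D (mod 10)] column 3: given S=6, D=4, carry-in 0, and digits 0,1,4,5,6,9 already taken and all letters distinct, J+S≡D (mod 10) forces J=8 ⇒ J=8.
Step 8. [col 5: M + T ≡ Y (mod 10)] no forcing yet in column 5 (carry-in 0); M=7 is free and consistent — try it, so M=7.
Step 9. [col 5: M + T ≡ Y (mod 10)] column 5: given M=7, T=5, carry-in 0, and digits 0,1,4,5,6,7,8,9 already taken and all letters distinct, M+T≡Y (mod 10) forces Y=2. So Y=2.

Answer: B=0, D=4, J=8, K=1, M=7, S=6, T=5, X=9, Y=2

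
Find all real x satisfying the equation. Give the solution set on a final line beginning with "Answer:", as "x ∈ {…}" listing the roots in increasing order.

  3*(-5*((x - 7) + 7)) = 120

Step 1. [3*(-5*((x - 7) + 7)) = 120] leading coefficient 3: divide by 3, so div: -5*((x - 7) + 7) = 40.
Step 2. [-5*((x - 7) + 7) = 40] leading coefficient -5: divide by -5 ⇒ div: (x - 7) + 7 = -8.
Step 3. [(x - 7) + 7 = -8] 7 comes off first (subtract 7), so sub: x - 7 = -15.
Step 4. [x - 7 = -15] -7 is outermost — add 7 both sides ⇒ sub: x = -8.

Answer: x ∈ {-8}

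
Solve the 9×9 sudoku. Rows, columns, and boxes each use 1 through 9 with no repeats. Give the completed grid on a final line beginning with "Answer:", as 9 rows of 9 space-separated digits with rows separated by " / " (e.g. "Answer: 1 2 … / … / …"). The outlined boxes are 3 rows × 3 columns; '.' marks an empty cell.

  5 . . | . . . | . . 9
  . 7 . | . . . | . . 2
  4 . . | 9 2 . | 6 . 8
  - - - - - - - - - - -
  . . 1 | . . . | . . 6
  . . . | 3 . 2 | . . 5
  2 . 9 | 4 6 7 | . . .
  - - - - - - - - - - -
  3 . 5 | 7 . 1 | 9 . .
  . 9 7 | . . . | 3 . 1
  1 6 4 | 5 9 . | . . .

Step 1. [r4c4∈{8}] nothing but 8 survives at r4c4, so r4c4=8.
Step 2. [r3c8∈{1,3,5,7}] 7 has one home in row 3: r3c8, so r3c8=7.
Step 3. [r8c1∈{8}] only 8 remains possible at r8c1. So r8c1=8.
Step 4. [r3c3∈{3}] nothing but 3 survives at r3c3. So r3c3=3.
Step 5. [r2c7∈{1,4,5}] across col 7, 5 lands solely at r2c7. So r2c7=5.
Step 6. [r8c5∈{4}] r8c5 has the single candidate 4. So r8c5=4.
Step 7. [r7c5∈{8}] r7c5's peers cover all but 8. So r7c5=8.
Step 8. [r8c6∈{6}] nothing but 6 survives at r8c6, so r8c6=6.
Step 9. [r5c5∈{1}] nothing but 1 survives at r5c5 ⇒ r5c5=1.
Step 10. [r2c5∈{3}] r2c5's peers cover all but 3. So r2c5=3.
Step 11. [r1c8∈{1,3,4}] in row 1, 3 fits only at r1c8 ⇒ r1c8=3.
Step 12. [r6c2∈{3,5,8}] in row 6, 5 fits only at r6c2. So r6c2=5.
Step 13. [r1c3∈{2,6,8}] across col 3, 2 lands solely at r1c3, so r1c3=2.
Step 14. [r5c8∈{4,8,9}] in row 5, 9 fits only at r5c8. So r5c8=9.
Step 15. [r7c8∈{2,4,6}] 6 has one home in row 7: r7c8 ⇒ r7c8=6.
Step 16. [r4c1∈{7}] r4c1 has the single candidate 7. So r4c1=7.
Step 17. [r5c7∈{4,7,8}] across row 5, 7 lands solely at r5c7. So r5c7=7.
Step 18. [r1c4∈{1,6}] 6 has one home in row 1: r1c4, so r1c4=6.
Step 19. [r5c2∈{4,8}] r5c2 is the only open cell in row 5 admitting 4 ⇒ r5c2=4.
Step 20. [r1c2∈{1,8}] col 2 places 8 nowhere but r1c2, so r1c2=8.
Step 21. [r1c7∈{1,4}] r1c7 is the only open cell in row 1 admitting 1 ⇒ r1c7=1.
Step 22. [r4c7∈{2,4}] in col 7, 4 fits only at r4c7. So r4c7=4.
Step 23. [r9c7∈{2,8}] across col 7, 2 lands solely at r9c7. So r9c7=2.
Step 24. [r5c1∈{6}] only 6 remains possible at r5c1. So r5c1=6.
Step 25. [r1c6∈{4}] only 4 remains possible at r1c6, so r1c6=4.
Step 26. [r6c8∈{1,8}] r6c8 is the only open cell in row 6 admitting 1, so r6c8=1.
Step 27. [r4c5∈{5}] r4c5's peers cover all but 5. So r4c5=5.
Step 28. [r2c3∈{6}] r2c3 has the single candidate 6. So r2c3=6.
Step 29. [r9c8∈{8}] r9c8's peers cover all but 8, so r9c8=8.
Step 30. [r6c9∈{3}] r6c9 has the single candidate 3 ⇒ r6c9=3.
Step 31. [r2c1∈{9}] r2c1 has the single candidate 9 ⇒ r2c1=9.
Step 32. [r4c6∈{9}] r4c6 has the single candidate 9 ⇒ r4c6=9.
Step 33. [r1c5∈{7}] r1c5 has the single candidate 7. So r1c5=7.
Step 34. [r7c2∈{2}] r7c2 has the single candidate 2 ⇒ r7c2=2.
Step 35. [r3c2∈{1}] r3c2 has the single candidate 1. So r3c2=1.
Step 36. [r2c6∈{8}] only 8 remains possible at r2c6 ⇒ r2c6=8.
Step 37. [r4c2∈{3}] r4c2 is down to just 3, so r4c2=3.
Step 38. [r9c6∈{3}] r9c6's peers cover all but 3, so r9c6=3.
Step 39. [r7c9∈{4}] r7c9's peers cover all but 4, so r7c9=4.
Step 40. [r6c7∈{8}] r6c7's peers cover all but 8 ⇒ r6c7=8.
Step 41. [r2c8∈{4}] r2c8's peers cover all but 4, so r2c8=4.
Step 42. [r2c4∈{1}] r2c4 is down to just 1 ⇒ r2c4=1.
Step 43. [r3c6∈{5}] r3c6's peers cover all but 5 ⇒ r3c6=5.
Step 44. [r9c9∈{7}] r9c9 has the single candidate 7 ⇒ r9c9=7.
Step 45. [r8c4∈{2}] only 2 remains possible at r8c4, so r8c4=2.
Step 46. [r8c8∈{5}] only 5 remains possible at r8c8. So r8c8=5.
Step 47. [r5c3∈{8}] r5c3 is down to just 8 ⇒ r5c3=8.
Step 48. [r4c8∈{2}] r4c8 has the single candidate 2 ⇒ r4c8=2.

Answer: 5 8 2 6 7 4 1 3 9 / 9 7 6 1 3 8 5 4 2 / 4 1 3 9 2 5 6 7 8 / 7 3 1 8 5 9 4 2 6 / 6 4 8 3 1 2 7 9 5 / 2 5 9 4 6 7 8 1 3 / 3 2 5 7 8 1 9 6 4 / 8 9 7 2 4 6 3 5 1 / 1 6 4 5 9 3 2 8 7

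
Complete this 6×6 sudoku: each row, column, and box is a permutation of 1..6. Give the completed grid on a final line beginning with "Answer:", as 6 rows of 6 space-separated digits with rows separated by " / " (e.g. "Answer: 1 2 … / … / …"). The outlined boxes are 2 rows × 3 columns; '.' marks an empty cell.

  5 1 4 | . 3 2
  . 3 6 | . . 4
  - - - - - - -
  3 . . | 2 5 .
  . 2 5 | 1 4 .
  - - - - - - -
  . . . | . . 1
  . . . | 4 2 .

Step 1. [r5c5∈{6}] only 6 remains possible at r5c5. So r5c5=6.
Step 2. [r6c6∈{3,5}] across col 6, 5 lands solely at r6c6 ⇒ r6c6=5.
Step 3. [r4c1∈{6}] nothing but 6 survives at r4c1. So r4c1=6.
Step 4. [r6c3∈{1,3}] in row 6, 3 fits only at r6c3. So r6c3=3.
Step 5. [r5c1∈{2,4}] across col 1, 4 lands solely at r5c1 ⇒ r5c1=4.
Step 6. [r6c1∈{1}] r6c1's peers cover all but 1, so r6c1=1.
Step 7. [r4c6∈{3}] only 3 remains possible at r4c6, so r4c6=3.
Step 8. [r2c1∈{2}] nothing but 2 survives at r2c1 ⇒ r2c1=2.
Step 9. [r5c4∈{3}] r5c4 has the single candidate 3. So r5c4=3.
Step 10. [r2c5∈{1}] r2c5 has the single candidate 1. So r2c5=1.
Step 11. [r5c3∈{2}] nothing but 2 survives at r5c3, so r5c3=2.
Step 12. [r5c2∈{5}] nothing but 5 survives at r5c2, so r5c2=5.
Step 13. [r3c6∈{6}] nothing but 6 survives at r3c6, so r3c6=6.
Step 14. [r1c4∈{6}] nothing but 6 survives at r1c4, so r1c4=6.
Step 15. [r3c2∈{4}] r3c2 has the single candidate 4. So r3c2=4.
Step 16. [r6c2∈{6}] r6c2 is down to just 6 ⇒ r6c2=6.
Step 17. [r2c4∈{5}] r2c4's peers cover all but 5. So r2c4=5.
Step 18. [r3c3∈{1}] r3c3's peers cover all but 1 ⇒ r3c3=1.

Answer: 5 1 4 6 3 2 / 2 3 6 5 1 4 / 3 4 1 2 5 6 / 6 2 5 1 4 3 / 4 5 2 3 6 1 / 1 6 3 4 2 5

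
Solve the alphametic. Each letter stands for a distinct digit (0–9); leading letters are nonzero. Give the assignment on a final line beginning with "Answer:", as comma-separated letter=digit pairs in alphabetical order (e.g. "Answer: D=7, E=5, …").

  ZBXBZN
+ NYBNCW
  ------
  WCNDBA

Step 1. [col 1: N + W ≡ A (mod 10)] no forcing yet in column 1 (carry-in 0); W=4 is free and consistent — try it ⇒ W=4.
Step 2. [col 1: N + W ≡ A (mod 10)] several values work for N in column 1 (N + W ≡ A (mod 10), carry-in 0); try N=1. So N=1.
Step 3. [col 1: N + W ≡ A (mod 10)] column 1: given N=1, W=4, carry-in 0, and digits 1,4 already taken and all letters distinct, N+W≡A (mod 10) forces A=5 ⇒ A=5.
Step 4. [col 2: Z + C ≡ B (mod 10)] no forcing yet in column 2 (carry-in 0); C=6 is free and consistent — try it ⇒ C=6.
Step 5. [col 2: Z + C ≡ B (mod 10)] B=8 is one option consistent with column 2 (Z + C ≡ B (mod 10), carry-in 0) — take it. So B=8.
Step 6. [col 2: Z + C ≡ B (mod 10)] column 2 reads Z+C+carry(0)=B with C=6, B=8; with digits 1,4,5,6,8 already taken and all letters distinct, the only value for Z is 2, so Z=2.
Step 7. [col 3: B + N ≡ D (mod 10)] column 3: given B=8, N=1, carry-in 0, and digits 1,2,4,5,6,8 already taken and all letters distinct, B+N≡D (mod 10) forces D=9 ⇒ D=9.
Step 8. [col 4: X + B ≡ N (mod 10)] from column 4 (B=8, N=1, carry-in 0, digits 1,2,4,5,6,8,9 already taken and all letters distinct): X must equal 3, so X=3.
Step 9. [col 5: B + Y ≡ C (mod 10)] from column 5 (B=8, C=6, carry-in 1, digits 1,2,3,4,5,6,8,9 already taken and all letters distinct): Y must equal 7, so Y=7.

Answer: A=5, B=8, C=6, D=9, N=1, W=4, X=3, Y=7, Z=2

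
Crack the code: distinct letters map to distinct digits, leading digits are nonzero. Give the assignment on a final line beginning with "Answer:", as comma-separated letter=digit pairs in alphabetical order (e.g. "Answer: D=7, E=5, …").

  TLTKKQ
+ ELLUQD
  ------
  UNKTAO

Step 1. [col 1: Q + D ≡ O (mod 10)] D=7 is one option consistent with column 1 (Q + D ≡ O (mod 10), carry-in 0) — take it, so D=7.
Step 2. [col 1: Q + D ≡ O (mod 10)] several values work for Q in column 1 (Q + D ≡ O (mod 10), carry-in 0); try Q=2. So Q=2.
Step 3. [col 1: Q + D ≡ O (mod 10)] column 1: given Q=2, D=7, carry-in 0, and digits 2,7 already taken and all letters distinct, Q+D≡O (mod 10) forces O=9. So O=9.
Step 4. [col 2: K + Q ≡ A (mod 10)] A=0 is one option consistent with column 2 (K + Q ≡ A (mod 10), carry-in 0) — take it. So A=0.
Step 5. [col 2: K + Q ≡ A (mod 10)] column 2: given Q=2, A=0, carry-in 0, and digits 0,2,7,9 already taken and all letters distinct, K+Q≡A (mod 10) forces K=8 ⇒ K=8.
Step 6. [col 3: K + U ≡ T (mod 10)] T=4 is one option consistent with column 3 (K + U ≡ T (mod 10), carry-in 1) — take it. So T=4.
Step 7. [col 3: K + U ≡ T (mod 10)] in column 3 we have K+U≡T with carry-in 1; given K=8, T=4 and digits 0,2,4,7,8,9 already taken and all letters distinct, that pins U to 5 ⇒ U=5.
Step 8. [col 4: T + L ≡ K (mod 10)] in column 4 we have T+L≡K with carry-in 1; given T=4, K=8 and digits 0,2,4,5,7,8,9 already taken and all letters distinct, that pins L to 3 ⇒ L=3.
Step 9. [col 5: L + L ≡ N (mod 10)] column 5: given L=3, carry-in 0, and digits 0,2,3,4,5,7,8,9 already taken and all letters distinct, L+L≡N (mod 10) forces N=6, so N=6.
Step 10. [col 6: T + E ≡ U (mod 10)] column 6: given T=4, U=5, carry-in 0, and digits 0,2,3,4,5,6,7,8,9 already taken and all letters distinct, T+E≡U (mod 10) forces E=1, so E=1.

Answer: A=0, D=7, E=1, K=8, L=3, N=6, O=9, Q=2, T=4, U=5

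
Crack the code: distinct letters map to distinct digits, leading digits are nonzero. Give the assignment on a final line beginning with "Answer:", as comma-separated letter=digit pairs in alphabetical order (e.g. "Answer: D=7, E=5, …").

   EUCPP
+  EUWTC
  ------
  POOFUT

Step 1. [col 1: P + C ≡ T (mod 10)] no forcing yet in column 1 (carry-in 0); T=3 is free and consistent — try it ⇒ T=3.
Step 2. [col 1: P + C ≡ T (mod 10)] several values work for P in column 1 (P + C ≡ T (mod 10), carry-in 0); try P=1. So P=1.
Step 3. [col 1: P + C ≡ T (mod 10)] column 1: given P=1, T=3, carry-in 0, and digits 1,3 already taken and all letters distinct, P+C≡T (mod 10) forces C=2, so C=2.
Step 4. [col 2: P + T ≡ U (mod 10)] column 2: given P=1, T=3, carry-in 0, and digits 1,2,3 already taken and all letters distinct, P+T≡U (mod 10) forces U=4, so U=4.
Step 5. [col 3: C + W ≡ F (mod 10)] no forcing yet in column 3 (carry-in 0); F=7 is free and consistent — try it ⇒ F=7.
Step 6. [col 3: C + W ≡ F (mod 10)] column 3 reads C+W+carry(0)=F with C=2, F=7; with digits 1,2,3,4,7 already taken and all letters distinct, the only value for W is 5. So W=5.
Step 7. [col 4: U + U ≡ O (mod 10)] column 4: given U=4, carry-in 0, and digits 1,2,3,4,5,7 already taken and all letters distinct, U+U≡O (mod 10) forces O=8 ⇒ O=8.
Step 8. [col 5: E + E ≡ O (mod 10)] column 5: given O=8, carry-in 0, and digits 1,2,3,4,5,7,8 already taken and all letters distinct, E+E≡O (mod 10) forces E=9 ⇒ E=9.

Answer: C=2, E=9, F=7, O=8, P=1, T=3, U=4, W=5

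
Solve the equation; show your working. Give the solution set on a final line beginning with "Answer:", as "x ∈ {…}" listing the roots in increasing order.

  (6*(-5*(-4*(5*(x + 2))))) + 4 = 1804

Step 1. [(6*(-5*(-4*(5*(x + 2))))) + 4 = 1804] +4 is outermost — subtract 4 both sides, so sub: 6*(-5*(-4*(5*(x + 2)))) = 1800.
Step 2. [6*(-5*(-4*(5*(x + 2)))) = 1800] LHS = 6·(…); ÷6 both sides, so div: -5*(-4*(5*(x + 2))) = 300.
Step 3. [-5*(-4*(5*(x + 2))) = 300] leading coefficient -5: divide by -5 ⇒ div: -4*(5*(x + 2)) = -60.
Step 4. [-4*(5*(x + 2)) = -60] -4·(inner) — divide through by -4. So div: 5*(x + 2) = 15.
Step 5. [5*(x + 2) = 15] leading coefficient 5: divide by 5 ⇒ div: x + 2 = 3.
Step 6. [x + 2 = 3] the outer +2 inverts by subtracting 2 ⇒ sub: x = 1.

Answer: x ∈ {1}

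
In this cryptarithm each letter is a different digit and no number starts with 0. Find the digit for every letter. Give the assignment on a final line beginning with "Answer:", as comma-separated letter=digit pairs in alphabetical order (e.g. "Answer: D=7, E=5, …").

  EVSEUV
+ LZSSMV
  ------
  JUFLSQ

Step 1. [col 1: V + V ≡ Q (mod 10)] Q=4 is one option consistent with column 1 (V + V ≡ Q (mod 10), carry-in 0) — take it ⇒ Q=4.
Step 2. [col 1: V + V ≡ Q (mod 10)] no forcing yet in column 1 (carry-in 0); V=2 is free and consistent — try it. So V=2.
Step 3. [col 2: U + M ≡ S (mod 10)] S=5 is one option consistent with column 2 (U + M ≡ S (mod 10), carry-in 0) — take it, so S=5.
Step 4. [col 2: U + M ≡ S (mod 10)] M=9 is one option consistent with column 2 (U + M ≡ S (mod 10), carry-in 0) — take it. So M=9.
Step 5. [col 2: U + M ≡ S (mod 10)] column 2: given M=9, S=5, carry-in 0, and digits 2,4,5,9 already taken and all letters distinct, U+M≡S (mod 10) forces U=6. So U=6.
Step 6. [col 3: E + S ≡ L (mod 10)] no forcing yet in column 3 (carry-in 1); E=1 is free and consistent — try it, so E=1.
Step 7. [col 3: E + S ≡ L (mod 10)] from column 3 (E=1, S=5, carry-in 1, digits 1,2,4,5,6,9 already taken and all letters distinct): L must equal 7 ⇒ L=7.
Step 8. [col 4: S + S ≡ F (mod 10)] from column 4 (S=5, carry-in 0, digits 1,2,4,5,6,7,9 already taken and all letters distinct): F must equal 0, so F=0.
Step 9. [col 5: V + Z ≡ U (mod 10)] from column 5 (V=2, U=6, carry-in 1, digits 0,1,2,4,5,6,7,9 already taken and all letters distinct): Z must equal 3, so Z=3.
Step 10. [col 6: E + L ≡ J (mod 10)] column 6 reads E+L+carry(0)=J with E=1, L=7; with digits 0,1,2,3,4,5,6,7,9 already taken and all letters distinct, the only value for J is 8, so J=8.

Answer: E=1, F=0, J=8, L=7, M=9, Q=4, S=5, U=6, V=2, Z=3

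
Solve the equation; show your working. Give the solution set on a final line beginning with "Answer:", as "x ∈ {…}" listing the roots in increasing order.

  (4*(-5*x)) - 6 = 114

Step 1. [(4*(-5*x)) - 6 = 114] -6 is outermost — add 6 both sides, so sub: 4*(-5*x) = 120.
Step 2. [4*(-5*x) = 120] 4·(inner) — divide through by 4. So div: -5*x = 30.
Step 3. [-5*x = 30] -5·(inner) — divide through by -5, so div: x = -6.

Answer: x ∈ {-6}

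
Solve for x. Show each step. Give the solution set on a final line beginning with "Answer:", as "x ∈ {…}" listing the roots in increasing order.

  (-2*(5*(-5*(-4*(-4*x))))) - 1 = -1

Step 1. [(-2*(5*(-5*(-4*(-4*x))))) - 1 = -1] the outer -1 inverts by adding 1, so sub: -2*(5*(-5*(-4*(-4*x)))) = 0.
Step 2. [-2*(5*(-5*(-4*(-4*x)))) = 0] leading coefficient -2: divide by -2. So div: 5*(-5*(-4*(-4*x))) = 0.
Step 3. [5*(-5*(-4*(-4*x))) = 0] LHS = 5·(…); ÷5 both sides ⇒ div: -5*(-4*(-4*x)) = 0.
Step 4. [-5*(-4*(-4*x)) = 0] -5·(inner) — divide through by -5. So div: -4*(-4*x) = 0.
Step 5. [-4*(-4*x) = 0] divide by the outer -4. So div: -4*x = 0.
Step 6. [-4*x = 0] -4 out front; divide by -4 ⇒ div: x = 0.

Answer: x ∈ {0}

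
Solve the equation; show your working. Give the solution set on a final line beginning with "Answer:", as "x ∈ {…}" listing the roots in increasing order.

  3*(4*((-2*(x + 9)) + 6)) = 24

Step 1. [3*(4*((-2*(x + 9)) + 6)) = 24] 3 out front; divide by 3, so div: 4*((-2*(x + 9)) + 6) = 8.
Step 2. [4*((-2*(x + 9)) + 6) = 8] leading coefficient 4: divide by 4, so div: (-2*(x + 9)) + 6 = 2.
Step 3. [(-2*(x + 9)) + 6 = 2] -2 divides every term; factor it out ⇒ factor: (x + 9) - 3 = -1.
Step 4. [(x + 9) - 3 = -1] the outer -3 inverts by adding 3. So sub: x + 9 = 2.
Step 5. [x + 9 = 2] subtract 9: x sits inside (… + 9). So sub: x = -7.

Answer: x ∈ {-7}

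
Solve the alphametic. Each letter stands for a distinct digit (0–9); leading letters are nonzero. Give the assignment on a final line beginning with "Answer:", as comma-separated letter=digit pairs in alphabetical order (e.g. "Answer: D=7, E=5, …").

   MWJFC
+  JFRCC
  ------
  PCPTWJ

Step 1. [P] the sum has 6 digits but both addends have 5; that extra leading digit P is the final carry, namely 1. So P=1.
Step 2. [col 1: C + C ≡ J (mod 10)] several values work for J in column 1 (C + C ≡ J (mod 10), carry-in 0); try J=8. So J=8.
Step 3. [col 1: C + C ≡ J (mod 10)] several values work for C in column 1 (C + C ≡ J (mod 10), carry-in 0); try C=4. So C=4.
Step 4. [col 2: F + C ≡ W (mod 10)] several values work for F in column 2 (F + C ≡ W (mod 10), carry-in 0); try F=3. So F=3.
Step 5. [col 2: F + C ≡ W (mod 10)] column 2 reads F+C+carry(0)=W with F=3, C=4; with digits 1,3,4,8 already taken and all letters distinct, the only value for W is 7. So W=7.
Step 6. [col 3: J + R ≡ T (mod 10)] column 3 reads J+R+carry(0)=T with J=8; with digits 1,3,4,7,8 already taken and all letters distinct, the only value for R is 2, so R=2.
Step 7. [col 3: J + R ≡ T (mod 10)] from column 3 (J=8, R=2, carry-in 0, digits 1,2,3,4,7,8 already taken and all letters distinct): T must equal 0. So T=0.
Step 8. [col 5: M + J ≡ C (mod 10)] column 5: given J=8, C=4, carry-in 1, and digits 0,1,2,3,4,7,8 already taken and all letters distinct, M+J≡C (mod 10) forces M=5 ⇒ M=5.

Answer: C=4, F=3, J=8, M=5, P=1, R=2, T=0, W=7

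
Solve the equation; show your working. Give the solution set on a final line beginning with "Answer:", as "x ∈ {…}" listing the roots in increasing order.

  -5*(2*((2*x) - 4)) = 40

Step 1. [-5*(2*((2*x) - 4)) = 40] -5 out front; divide by -5, so div: 2*((2*x) - 4) = -8.
Step 2. [2*((2*x) - 4) = -8] LHS = 2·(…); ÷2 both sides ⇒ div: (2*x) - 4 = -4.
Step 3. [(2*x) - 4 = -4] 4 comes off first (add 4) ⇒ sub: 2*x = 0.
Step 4. [2*x = 0] LHS = 2·(…); ÷2 both sides, so div: x = 0.

Answer: x ∈ {0}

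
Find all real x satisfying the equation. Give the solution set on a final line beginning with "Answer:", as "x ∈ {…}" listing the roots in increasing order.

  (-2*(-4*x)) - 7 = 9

Step 1. [(-2*(-4*x)) - 7 = 9] -7 is outermost — add 7 both sides. So sub: -2*(-4*x) = 16.
Step 2. [-2*(-4*x) = 16] -2 out front; divide by -2, so div: -4*x = -8.
Step 3. [-4*x = -8] leading coefficient -4: divide by -4 ⇒ div: x = 2.

Answer: x ∈ {2}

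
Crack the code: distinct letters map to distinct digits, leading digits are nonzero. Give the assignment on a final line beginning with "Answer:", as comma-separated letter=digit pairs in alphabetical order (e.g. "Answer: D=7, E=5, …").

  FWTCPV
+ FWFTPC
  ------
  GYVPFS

Step 1. [col 1: V + C ≡ S (mod 10)] column 1 (V + C ≡ S (mod 10), carry-in 0) doesn't pin V yet; pick V=3 and continue ⇒ V=3.
Step 2. [col 1: V + C ≡ S (mod 10)] C=4 is one option consistent with column 1 (V + C ≡ S (mod 10), carry-in 0) — take it ⇒ C=4.
Step 3. [col 1: V + C ≡ S (mod 10)] from column 1 (V=3, C=4, carry-in 0, digits 3,4 already taken and all letters distinct): S must equal 7, so S=7.
Step 4. [col 2: P + P ≡ F (mod 10)] no forcing yet in column 2 (carry-in 0); F=2 is free and consistent — try it, so F=2.
Step 5. [col 2: P + P ≡ F (mod 10)] no forcing yet in column 2 (carry-in 0); P=6 is free and consistent — try it. So P=6.
Step 6. [col 3: C + T ≡ P (mod 10)] from column 3 (C=4, P=6, carry-in 1, digits 2,3,4,6,7 already taken and all letters distinct): T must equal 1 ⇒ T=1.
Step 7. [col 5: W + W ≡ Y (mod 10)] column 5 (W + W ≡ Y (mod 10), carry-in 0) doesn't pin W yet; pick W=9 and continue. So W=9.
Step 8. [col 5: W + W ≡ Y (mod 10)] column 5 reads W+W+carry(0)=Y with W=9; with digits 1,2,3,4,6,7,9 already taken and all letters distinct, the only value for Y is 8, so Y=8.
Step 9. [col 6: F + F ≡ G (mod 10)] from column 6 (F=2, carry-in 1, digits 1,2,3,4,6,7,8,9 already taken and all letters distinct): G must equal 5. So G=5.

Answer: C=4, F=2, G=5, P=6, S=7, T=1, V=3, W=9, Y=8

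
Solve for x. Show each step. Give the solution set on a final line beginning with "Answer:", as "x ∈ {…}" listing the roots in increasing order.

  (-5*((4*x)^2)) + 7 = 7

Step 1. [(-5*((4*x)^2)) + 7 = 7] peel the +7: subtract 7 from each side, so sub: -5*((4*x)^2) = 0.
Step 2. [-5*((4*x)^2) = 0] divide by the outer -5, so div: (4*x)^2 = 0.
Step 3. [(4*x)^2 = 0] LHS squared, RHS 0 ≥ 0: apply √ (±) ⇒ sqrt: 4*x = 0.
Step 4. [4*x = 0] 4 out front; divide by 4. So div: x = 0.

Answer: x ∈ {0}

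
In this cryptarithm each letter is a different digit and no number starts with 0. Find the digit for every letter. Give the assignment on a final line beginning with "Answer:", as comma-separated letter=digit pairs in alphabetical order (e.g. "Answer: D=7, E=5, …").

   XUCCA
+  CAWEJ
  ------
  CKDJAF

Step 1. [col 1: A + J ≡ F (mod 10)] several values work for J in column 1 (A + J ≡ F (mod 10), carry-in 0); try J=7, so J=7.
Step 2. [col 1: A + J ≡ F (mod 10)] column 1 (A + J ≡ F (mod 10), carry-in 0) doesn't pin F yet; pick F=2 and continue ⇒ F=2.
Step 3. [C] C is the leading digit of a 6-digit sum of two 5-digit numbers; the final carry is exactly 1. So C=1.
Step 4. [col 1: A + J ≡ F (mod 10)] column 1: given J=7, F=2, carry-in 0, and digits 1,2,7 already taken and all letters distinct, A+J≡F (mod 10) forces A=5, so A=5.
Step 5. [col 2: C + E ≡ A (mod 10)] column 2 reads C+E+carry(1)=A with C=1, A=5; with digits 1,2,5,7 already taken and all letters distinct, the only value for E is 3. So E=3.
Step 6. [col 3: C + W ≡ J (mod 10)] from column 3 (C=1, J=7, carry-in 0, digits 1,2,3,5,7 already taken and all letters distinct): W must equal 6 ⇒ W=6.
Step 7. [col 4: U + A ≡ D (mod 10)] column 4 (U + A ≡ D (mod 10), carry-in 0) doesn't pin U yet; pick U=9 and continue, so U=9.
Step 8. [col 4: U + A ≡ D (mod 10)] column 4 reads U+A+carry(0)=D with U=9, A=5; with digits 1,2,3,5,6,7,9 already taken and all letters distinct, the only value for D is 4. So D=4.
Step 9. [col 5: X + C ≡ K (mod 10)] column 5 reads X+C+carry(1)=K with C=1; with digits 1,2,3,4,5,6,7,9 already taken and all letters distinct, the only value for X is 8 ⇒ X=8.
Step 10. [col 5: X + C ≡ K (mod 10)] column 5: given X=8, C=1, carry-in 1, and digits 1,2,3,4,5,6,7,8,9 already taken and all letters distinct, X+C≡K (mod 10) forces K=0 ⇒ K=0.

Answer: A=5, C=1, D=4, E=3, F=2, J=7, K=0, U=9, W=6, X=8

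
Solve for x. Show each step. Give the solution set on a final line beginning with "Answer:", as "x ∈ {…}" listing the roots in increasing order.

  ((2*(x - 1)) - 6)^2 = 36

Step 1. [((2*(x - 1)) - 6)^2 = 36] √ both sides: 36 ≥ 0 gives two branches ⇒ sqrt: (2*(x - 1)) - 6 = 6 or -6.
Step 2. [(2*(x - 1)) - 6 = 6 or -6] add 6: x sits inside (… - 6) ⇒ sub: 2*(x - 1) = 12 or 0.
Step 3. [2*(x - 1) = 12 or 0] LHS = 2·(…); ÷2 both sides ⇒ div: x - 1 = 6 or 0.
Step 4. [x - 1 = 6 or 0] 1 comes off first (add 1) ⇒ sub: x = 7 or 1.

Answer: x ∈ {1, 7}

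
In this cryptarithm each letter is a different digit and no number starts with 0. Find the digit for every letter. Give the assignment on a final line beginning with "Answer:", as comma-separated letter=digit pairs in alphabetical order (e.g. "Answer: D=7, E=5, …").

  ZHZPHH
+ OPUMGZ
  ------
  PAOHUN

Step 1. [col 1: H + Z ≡ N (mod 10)] no forcing yet in column 1 (carry-in 0); H=5 is free and consistent — try it ⇒ H=5.
Step 2. [col 1: H + Z ≡ N (mod 10)] Z=1 is one option consistent with column 1 (H + Z ≡ N (mod 10), carry-in 0) — take it, so Z=1.
Step 3. [col 1: H + Z ≡ N (mod 10)] in column 1 we have H+Z≡N with carry-in 0; given H=5, Z=1 and digits 1,5 already taken and all letters distinct, that pins N to 6, so N=6.
Step 4. [col 2: H + G ≡ U (mod 10)] column 2 (H + G ≡ U (mod 10), carry-in 0) doesn't pin U yet; pick U=2 and continue. So U=2.
Step 5. [col 2: H + G ≡ U (mod 10)] column 2 reads H+G+carry(0)=U with H=5, U=2; with digits 1,2,5,6 already taken and all letters distinct, the only value for G is 7. So G=7.
Step 6. [col 3: P + M ≡ H (mod 10)] no forcing yet in column 3 (carry-in 1); P=4 is free and consistent — try it ⇒ P=4.
Step 7. [col 3: P + M ≡ H (mod 10)] column 3 reads P+M+carry(1)=H with P=4, H=5; with digits 1,2,4,5,6,7 already taken and all letters distinct, the only value for M is 0, so M=0.
Step 8. [col 4: Z + U ≡ O (mod 10)] from column 4 (Z=1, U=2, carry-in 0, digits 0,1,2,4,5,6,7 already taken and all letters distinct): O must equal 3, so O=3.
Step 9. [col 5: H + P ≡ A (mod 10)] column 5: given H=5, P=4, carry-in 0, and digits 0,1,2,3,4,5,6,7 already taken and all letters distinct, H+P≡A (mod 10) forces A=9, so A=9.

Answer: A=9, G=7, H=5, M=0, N=6, O=3, P=4, U=2, Z=1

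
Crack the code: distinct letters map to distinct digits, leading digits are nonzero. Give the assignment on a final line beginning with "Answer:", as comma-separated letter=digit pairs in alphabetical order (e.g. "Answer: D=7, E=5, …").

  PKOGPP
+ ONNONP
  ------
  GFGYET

Step 1. [col 1: P + P ≡ T (mod 10)] column 1 (P + P ≡ T (mod 10), carry-in 0) doesn't pin T yet; pick T=0 and continue ⇒ T=0.
Step 2. [col 1: P + P ≡ T (mod 10)] in column 1 we have P+P≡T with carry-in 0; given T=0 and digits 0 already taken and all letters distinct, that pins P to 5. So P=5.
Step 3. [col 2: P + N ≡ E (mod 10)] column 2 (P + N ≡ E (mod 10), carry-in 1) doesn't pin N yet; pick N=6 and continue, so N=6.
Step 4. [col 2: P + N ≡ E (mod 10)] in column 2 we have P+N≡E with carry-in 1; given P=5, N=6 and digits 0,5,6 already taken and all letters distinct, that pins E to 2, so E=2.
Step 5. [col 3: G + O ≡ Y (mod 10)] column 3 (G + O ≡ Y (mod 10), carry-in 1) doesn't pin G yet; pick G=7 and continue. So G=7.
Step 6. [col 3: G + O ≡ Y (mod 10)] no forcing yet in column 3 (carry-in 1); Y=9 is free and consistent — try it, so Y=9.
Step 7. [col 3: G + O ≡ Y (mod 10)] from column 3 (G=7, Y=9, carry-in 1, digits 0,2,5,6,7,9 already taken and all letters distinct): O must equal 1 ⇒ O=1.
Step 8. [col 5: K + N ≡ F (mod 10)] column 5: given N=6, carry-in 0, and digits 0,1,2,5,6,7,9 already taken and all letters distinct, K+N≡F (mod 10) forces F=4, so F=4.
Step 9. [col 5: K + N ≡ F (mod 10)] column 5: given N=6, F=4, carry-in 0, and digits 0,1,2,4,5,6,7,9 already taken and all letters distinct, K+N≡F (mod 10) forces K=8 ⇒ K=8.

Answer: E=2, F=4, G=7, K=8, N=6, O=1, P=5, T=0, Y=9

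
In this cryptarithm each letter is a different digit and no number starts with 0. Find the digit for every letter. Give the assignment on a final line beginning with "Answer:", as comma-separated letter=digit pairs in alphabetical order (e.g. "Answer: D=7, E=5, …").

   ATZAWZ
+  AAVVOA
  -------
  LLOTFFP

Step 1. [col 1: Z + A ≡ P (mod 10)] several values work for A in column 1 (Z + A ≡ P (mod 10), carry-in 0); try A=5 ⇒ A=5.
Step 2. [L] L is the leading digit of a 7-digit sum of two 6-digit numbers; the final carry is exactly 1 ⇒ L=1.
Step 3. [col 1: Z + A ≡ P (mod 10)] column 1 (Z + A ≡ P (mod 10), carry-in 0) doesn't pin Z yet; pick Z=4 and continue ⇒ Z=4.
Step 4. [col 1: Z + A ≡ P (mod 10)] column 1 reads Z+A+carry(0)=P with Z=4, A=5; with digits 1,4,5 already taken and all letters distinct, the only value for P is 9 ⇒ P=9.
Step 5. [col 2: W + O ≡ F (mod 10)] F=8 is one option consistent with column 2 (W + O ≡ F (mod 10), carry-in 0) — take it. So F=8.
Step 6. [col 2: W + O ≡ F (mod 10)] column 2 (W + O ≡ F (mod 10), carry-in 0) doesn't pin O yet; pick O=2 and continue ⇒ O=2.
Step 7. [col 2: W + O ≡ F (mod 10)] in column 2 we have W+O≡F with carry-in 0; given O=2, F=8 and digits 1,2,4,5,8,9 already taken and all letters distinct, that pins W to 6, so W=6.
Step 8. [col 3: A + V ≡ F (mod 10)] in column 3 we have A+V≡F with carry-in 0; given A=5, F=8 and digits 1,2,4,5,6,8,9 already taken and all letters distinct, that pins V to 3 ⇒ V=3.
Step 9. [col 4: Z + V ≡ T (mod 10)] column 4: given Z=4, V=3, carry-in 0, and digits 1,2,3,4,5,6,8,9 already taken and all letters distinct, Z+V≡T (mod 10) forces T=7 ⇒ T=7.

Answer: A=5, F=8, L=1, O=2, P=9, T=7, V=3, W=6, Z=4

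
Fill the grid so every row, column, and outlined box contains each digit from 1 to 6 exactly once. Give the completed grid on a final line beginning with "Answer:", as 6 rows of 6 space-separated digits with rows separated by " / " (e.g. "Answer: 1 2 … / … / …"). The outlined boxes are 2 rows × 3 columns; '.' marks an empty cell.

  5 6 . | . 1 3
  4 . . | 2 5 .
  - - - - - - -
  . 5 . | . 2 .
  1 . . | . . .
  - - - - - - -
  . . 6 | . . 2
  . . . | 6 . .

Step 1. [r5c1∈{3}] nothing but 3 survives at r5c1. So r5c1=3.
Step 2. [r5c5∈{4}] nothing but 4 survives at r5c5 ⇒ r5c5=4.
Step 3. [r6c3∈{1,2,4,5}] col 3 places 5 nowhere but r6c3, so r6c3=5.
Step 4. [r4c6∈{4,5,6}] col 6 places 5 nowhere but r4c6 ⇒ r4c6=5.
Step 5. [r3c6∈{1,4,6}] 4 has one home in col 6: r3c6, so r3c6=4.
Step 6. [r3c3∈{3}] only 3 remains possible at r3c3. So r3c3=3.
Step 7. [r5c2∈{1}] nothing but 1 survives at r5c2, so r5c2=1.
Step 8. [r6c2∈{2,4}] row 6 places 4 nowhere but r6c2 ⇒ r6c2=4.
Step 9. [r6c5∈{3}] r6c5's peers cover all but 3, so r6c5=3.
Step 10. [r4c2∈{2}] r4c2 has the single candidate 2. So r4c2=2.
Step 11. [r4c4∈{3}] r4c4 has the single candidate 3 ⇒ r4c4=3.
Step 12. [r2c2∈{3}] r2c2 has the single candidate 3 ⇒ r2c2=3.
Step 13. [r3c4∈{1}] r3c4's peers cover all but 1, so r3c4=1.
Step 14. [r2c3∈{1}] nothing but 1 survives at r2c3. So r2c3=1.
Step 15. [r5c4∈{5}] r5c4 is down to just 5, so r5c4=5.
Step 16. [r2c6∈{6}] nothing but 6 survives at r2c6 ⇒ r2c6=6.
Step 17. [r4c5∈{6}] only 6 remains possible at r4c5. So r4c5=6.
Step 18. [r6c6∈{1}] r6c6's peers cover all but 1. So r6c6=1.
Step 19. [r1c3∈{2}] only 2 remains possible at r1c3 ⇒ r1c3=2.
Step 20. [r3c1∈{6}] r3c1 is down to just 6. So r3c1=6.
Step 21. [r6c1∈{2}] r6c1 is down to just 2. So r6c1=2.
Step 22. [r4c3∈{4}] r4c3's peers cover all but 4 ⇒ r4c3=4.
Step 23. [r1c4∈{4}] r1c4 is down to just 4. So r1c4=4.

Answer: 5 6 2 4 1 3 / 4 3 1 2 5 6 / 6 5 3 1 2 4 / 1 2 4 3 6 5 / 3 1 6 5 4 2 / 2 4 5 6 3 1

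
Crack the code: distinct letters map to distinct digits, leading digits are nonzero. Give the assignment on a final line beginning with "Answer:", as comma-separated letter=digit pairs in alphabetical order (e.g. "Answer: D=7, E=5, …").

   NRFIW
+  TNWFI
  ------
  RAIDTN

Step 1. [col 1: W + I ≡ N (mod 10)] column 1 (W + I ≡ N (mod 10), carry-in 0) doesn't pin I yet; pick I=6 and continue, so I=6.
Step 2. [R] R is the leading digit of a 6-digit sum of two 5-digit numbers; the final carry is exactly 1. So R=1.
Step 3. [col 1: W + I ≡ N (mod 10)] column 1 (W + I ≡ N (mod 10), carry-in 0) doesn't pin N yet; pick N=4 and continue, so N=4.
Step 4. [col 1: W + I ≡ N (mod 10)] column 1: given I=6, N=4, carry-in 0, and digits 1,4,6 already taken and all letters distinct, W+I≡N (mod 10) forces W=8, so W=8.
Step 5. [col 2: I + F ≡ T (mod 10)] F=2 is one option consistent with column 2 (I + F ≡ T (mod 10), carry-in 1) — take it. So F=2.
Step 6. [col 2: I + F ≡ T (mod 10)] column 2 reads I+F+carry(1)=T with I=6, F=2; with digits 1,2,4,6,8 already taken and all letters distinct, the only value for T is 9 ⇒ T=9.
Step 7. [col 3: F + W ≡ D (mod 10)] in column 3 we have F+W≡D with carry-in 0; given F=2, W=8 and digits 1,2,4,6,8,9 already taken and all letters distinct, that pins D to 0 ⇒ D=0.
Step 8. [col 5: N + T ≡ A (mod 10)] column 5: given N=4, T=9, carry-in 0, and digits 0,1,2,4,6,8,9 already taken and all letters distinct, N+T≡A (mod 10) forces A=3, so A=3.

Answer: A=3, D=0, F=2, I=6, N=4, R=1, T=9, W=8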